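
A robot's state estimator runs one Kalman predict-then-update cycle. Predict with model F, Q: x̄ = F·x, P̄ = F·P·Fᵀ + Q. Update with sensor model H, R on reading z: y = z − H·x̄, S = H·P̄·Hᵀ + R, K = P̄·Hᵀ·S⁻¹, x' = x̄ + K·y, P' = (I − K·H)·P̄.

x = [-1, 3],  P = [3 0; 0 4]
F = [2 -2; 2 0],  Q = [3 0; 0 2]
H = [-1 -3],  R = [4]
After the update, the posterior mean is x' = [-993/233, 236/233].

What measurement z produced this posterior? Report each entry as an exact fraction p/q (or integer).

z = [1]

x̄ = F·x = [-8, -2]
P̄ = F·P·Fᵀ + Q = [31 12; 12 14]
S = H·P̄·Hᵀ + R = [233]
K = P̄·Hᵀ·S⁻¹ = [-67/233; -54/233]
x' − x̄ = [871/233, 702/233] = K·y
y = (KᵀK)⁻¹·Kᵀ·(x' − x̄) = [-13]
z = y + H·x̄ = [-13] + [14] = [1]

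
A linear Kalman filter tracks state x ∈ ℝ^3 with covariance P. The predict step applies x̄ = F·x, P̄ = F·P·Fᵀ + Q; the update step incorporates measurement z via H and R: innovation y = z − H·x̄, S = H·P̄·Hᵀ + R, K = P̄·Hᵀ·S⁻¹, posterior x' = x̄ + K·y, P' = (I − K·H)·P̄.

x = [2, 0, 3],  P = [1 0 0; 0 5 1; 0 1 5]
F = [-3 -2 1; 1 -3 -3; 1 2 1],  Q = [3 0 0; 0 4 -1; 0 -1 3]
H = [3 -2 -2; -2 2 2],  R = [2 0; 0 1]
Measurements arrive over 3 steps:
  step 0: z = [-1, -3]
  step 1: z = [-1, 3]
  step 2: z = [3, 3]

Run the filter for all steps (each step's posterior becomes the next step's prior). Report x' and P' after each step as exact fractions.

step 0: x̄ = F·x = [-3, -7, 5]
step 0: P̄ = F·P·Fᵀ + Q = [33 15 -18; 15 113 -54; -18 -54 33]
step 0: y = z − H·x̄ = [4, -5]
step 0: S = H·P̄·Hᵀ + R = [487 -380; -380 309]
step 0: K = P̄·Hᵀ·S⁻¹ = [5085/6083 4836/6083; 10883/6083 15116/6083; -5988/6083 -7482/6083]
step 0: x' = x̄ + K·y = [-22089/6083, -74629/6083, 43873/6083]
step 0: P' = (I − K·H)·P̄ = [15006/6083 36882/6083 -19458/6083; 36882/6083 151630/6083 -107190/6083; -19458/6083 -107190/6083 83991/6083]
step 1: x̄ = F·x = [259398/6083, 70179/6083, -127474/6083]
step 1: P̄ = F·P·Fᵀ + Q = [1831906/6083 354813/6083 -823687/6083; 354813/6083 125963/6083 -186086/6083; -823687/6083 -186086/6083 403618/6083]
step 1: y = z − H·x̄ = [-898867/6083, 651635/6083]
step 1: S = H·P̄·Hᵀ + R = [22755444/6083 -16309812/6083; -16309812/6083 11714335/6083]
step 1: K = P̄·Hᵀ·S⁻¹ = [25743665/45612906 2987562/7602151; 18781339/30408604 5998737/7602151; -13011593/91225812 -158243/7602151]
step 1: x' = x̄ + K·y = [61246991/45612906, 145991701/30408604, -192442499/91225812]
step 1: P' = (I − K·H)·P̄ = [34706351/22806453 30778813/15204302 -13961051/45612906; 30778813/15204302 245458471/30408604 -171903371/30408604; -13961051/45612906 -171903371/30408604 486838553/91225812]
step 2: x̄ = F·x = [-1435874651/91225812, -307051915/45612906, 806001689/91225812]
step 2: P̄ = F·P·Fᵀ + Q = [9401893877/91225812 1003809697/45612906 -4296678131/91225812; 1003809697/45612906 322341914/22806453 -659303101/45612906; -4296678131/91225812 -659303101/45612906 2464849901/91225812]
step 2: y = z − H·x̄ = [1655032369/30408604, -745466896/22806453]
step 2: S = H·P̄·Hᵀ + R = [38912073991/30408604 -6980830937/7602151; -6980830937/7602151 15119822957/22806453]
step 2: K = P̄·Hᵀ·S⁻¹ = [263515601509/468244156409 183967991948/468244156409; 290924114946/468244156409 371419876268/468244156409; -69293499059/468244156409 -11697917102/468244156409]
step 2: x' = x̄ + K·y = [958856297731/468244156409, 541415433520/468244156409, 748014926138/468244156409]
step 2: P' = (I − K·H)·P̄ = [710999194966/468244156409 953268106160/468244156409 -150284915220/468244156409; 953268106160/468244156409 3810224634745/468244156409 -2671246590451/468244156409; -150284915220/468244156409 -2671246590451/468244156409 2515112716680/468244156409]

step 0: x' = [-22089/6083, -74629/6083, 43873/6083], P' = [15006/6083 36882/6083 -19458/6083; 36882/6083 151630/6083 -107190/6083; -19458/6083 -107190/6083 83991/6083]
step 1: x' = [61246991/45612906, 145991701/30408604, -192442499/91225812], P' = [34706351/22806453 30778813/15204302 -13961051/45612906; 30778813/15204302 245458471/30408604 -171903371/30408604; -13961051/45612906 -171903371/30408604 486838553/91225812]
step 2: x' = [958856297731/468244156409, 541415433520/468244156409, 748014926138/468244156409], P' = [710999194966/468244156409 953268106160/468244156409 -150284915220/468244156409; 953268106160/468244156409 3810224634745/468244156409 -2671246590451/468244156409; -150284915220/468244156409 -2671246590451/468244156409 2515112716680/468244156409]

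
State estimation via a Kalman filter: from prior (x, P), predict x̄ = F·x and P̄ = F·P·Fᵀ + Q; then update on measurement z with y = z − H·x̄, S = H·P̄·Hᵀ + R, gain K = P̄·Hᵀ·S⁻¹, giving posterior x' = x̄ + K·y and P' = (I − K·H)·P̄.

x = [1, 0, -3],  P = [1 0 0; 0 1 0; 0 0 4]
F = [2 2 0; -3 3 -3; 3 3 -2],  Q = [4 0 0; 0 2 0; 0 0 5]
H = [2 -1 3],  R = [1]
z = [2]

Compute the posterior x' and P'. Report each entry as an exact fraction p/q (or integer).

x' = [-39/38, 296/57, 471/152]
P' = [78/19 -40/19 -129/38; -40/19 3160/57 378/19; -129/38 378/19 1365/152]

x̄ = F·x = [2, 6, 9]
P̄ = F·P·Fᵀ + Q = [12 0 12; 0 56 24; 12 24 39]
y = z − H·x̄ = [-23]
S = H·P̄·Hᵀ + R = [456]
K = P̄·Hᵀ·S⁻¹ = [5/38; 2/57; 39/152]
x' = x̄ + K·y = [-39/38, 296/57, 471/152]
P' = (I − K·H)·P̄ = [78/19 -40/19 -129/38; -40/19 3160/57 378/19; -129/38 378/19 1365/152]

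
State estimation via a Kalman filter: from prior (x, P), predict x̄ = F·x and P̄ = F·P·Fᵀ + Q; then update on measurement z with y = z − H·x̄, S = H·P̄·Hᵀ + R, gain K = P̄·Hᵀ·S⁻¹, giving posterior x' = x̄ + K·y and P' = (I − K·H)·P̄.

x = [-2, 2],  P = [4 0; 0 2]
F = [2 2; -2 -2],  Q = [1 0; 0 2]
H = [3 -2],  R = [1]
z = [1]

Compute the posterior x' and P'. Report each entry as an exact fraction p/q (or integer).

x̄ = F·x = [0, 0]
P̄ = F·P·Fᵀ + Q = [25 -24; -24 26]
y = z − H·x̄ = [1]
S = H·P̄·Hᵀ + R = [618]
K = P̄·Hᵀ·S⁻¹ = [41/206; -62/309]
x' = x̄ + K·y = [41/206, -62/309]
P' = (I − K·H)·P̄ = [107/206 70/103; 70/103 346/309]

x' = [41/206, -62/309]
P' = [107/206 70/103; 70/103 346/309]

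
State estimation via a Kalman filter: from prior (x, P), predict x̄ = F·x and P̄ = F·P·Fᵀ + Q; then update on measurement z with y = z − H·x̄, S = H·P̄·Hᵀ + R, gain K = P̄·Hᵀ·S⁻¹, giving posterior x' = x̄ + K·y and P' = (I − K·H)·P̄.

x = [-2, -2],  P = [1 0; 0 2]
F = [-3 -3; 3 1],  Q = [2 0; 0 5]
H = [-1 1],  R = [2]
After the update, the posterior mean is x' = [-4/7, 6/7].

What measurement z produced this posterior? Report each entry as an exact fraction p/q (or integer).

x̄ = F·x = [12, -8]
P̄ = F·P·Fᵀ + Q = [29 -15; -15 16]
S = H·P̄·Hᵀ + R = [77]
K = P̄·Hᵀ·S⁻¹ = [-4/7; 31/77]
x' − x̄ = [-88/7, 62/7] = K·y
y = (KᵀK)⁻¹·Kᵀ·(x' − x̄) = [22]
z = y + H·x̄ = [22] + [-20] = [2]

z = [2]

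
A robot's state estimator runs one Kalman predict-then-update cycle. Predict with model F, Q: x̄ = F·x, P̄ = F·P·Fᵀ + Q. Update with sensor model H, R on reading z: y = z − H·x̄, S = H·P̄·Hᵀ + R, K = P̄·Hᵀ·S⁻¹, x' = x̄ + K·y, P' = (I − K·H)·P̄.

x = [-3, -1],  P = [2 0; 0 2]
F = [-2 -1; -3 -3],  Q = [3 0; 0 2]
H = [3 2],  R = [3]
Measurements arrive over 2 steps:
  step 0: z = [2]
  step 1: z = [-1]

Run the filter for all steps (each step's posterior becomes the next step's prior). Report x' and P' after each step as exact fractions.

step 0: x' = [191/488, 133/244], P' = [719/488 -483/244; -483/244 411/122]
step 1: x' = [1173/23294, -16555/23294], P' = [22057/11647 -60573/23294; -60573/23294 49692/11647]

step 0: x̄ = F·x = [7, 12]
step 0: P̄ = F·P·Fᵀ + Q = [13 18; 18 38]
step 0: y = z − H·x̄ = [-43]
step 0: S = H·P̄·Hᵀ + R = [488]
step 0: K = P̄·Hᵀ·S⁻¹ = [75/488; 65/244]
step 0: x' = x̄ + K·y = [191/488, 133/244]
step 0: P' = (I − K·H)·P̄ = [719/488 -483/244; -483/244 411/122]
step 1: x̄ = F·x = [-81/61, -1371/488]
step 1: P̄ = F·P·Fᵀ + Q = [265/61 69/61; 69/61 4855/488]
step 1: y = z − H·x̄ = [2099/244]
step 1: S = H·P̄·Hᵀ + R = [11647/122]
step 1: K = P̄·Hᵀ·S⁻¹ = [1866/11647; 5683/23294]
step 1: x' = x̄ + K·y = [1173/23294, -16555/23294]
step 1: P' = (I − K·H)·P̄ = [22057/11647 -60573/23294; -60573/23294 49692/11647]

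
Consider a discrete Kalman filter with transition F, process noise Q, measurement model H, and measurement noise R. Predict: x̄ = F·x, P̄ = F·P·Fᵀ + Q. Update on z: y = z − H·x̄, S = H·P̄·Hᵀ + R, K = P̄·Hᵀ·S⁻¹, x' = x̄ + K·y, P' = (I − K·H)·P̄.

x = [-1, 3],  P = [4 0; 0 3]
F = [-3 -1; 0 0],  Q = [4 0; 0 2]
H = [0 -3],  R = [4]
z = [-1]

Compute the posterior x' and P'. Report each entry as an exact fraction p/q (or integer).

x' = [0, 3/11]
P' = [43 0; 0 4/11]

x̄ = F·x = [0, 0]
P̄ = F·P·Fᵀ + Q = [43 0; 0 2]
y = z − H·x̄ = [-1]
S = H·P̄·Hᵀ + R = [22]
K = P̄·Hᵀ·S⁻¹ = [0; -3/11]
x' = x̄ + K·y = [0, 3/11]
P' = (I − K·H)·P̄ = [43 0; 0 4/11]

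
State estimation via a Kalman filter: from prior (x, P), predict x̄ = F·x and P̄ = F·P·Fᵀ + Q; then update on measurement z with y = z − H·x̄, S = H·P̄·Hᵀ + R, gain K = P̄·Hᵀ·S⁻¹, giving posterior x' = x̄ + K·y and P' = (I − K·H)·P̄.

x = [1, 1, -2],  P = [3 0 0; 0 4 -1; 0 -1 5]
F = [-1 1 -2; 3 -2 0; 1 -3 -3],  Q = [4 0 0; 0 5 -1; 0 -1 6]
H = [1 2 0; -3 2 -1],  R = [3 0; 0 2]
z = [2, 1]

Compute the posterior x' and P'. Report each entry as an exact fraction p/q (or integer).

x' = [5627/15071, 13288/15071, -4628/15071]
P' = [200302/105497 -83042/105497 -722060/105497; -83042/105497 110287/105497 446914/105497; -722060/105497 446914/105497 3090056/105497]

x̄ = F·x = [4, 1, 4]
P̄ = F·P·Fᵀ + Q = [35 -21 12; -21 48 26; 12 26 72]
y = z − H·x̄ = [-4, 15]
S = H·P̄·Hᵀ + R = [146 107; 107 801]
K = P̄·Hᵀ·S⁻¹ = [11406/105497 -22465/105497; 45844/105497 11393/105497; 57256/105497 -15024/105497]
x' = x̄ + K·y = [5627/15071, 13288/15071, -4628/15071]
P' = (I − K·H)·P̄ = [200302/105497 -83042/105497 -722060/105497; -83042/105497 110287/105497 446914/105497; -722060/105497 446914/105497 3090056/105497]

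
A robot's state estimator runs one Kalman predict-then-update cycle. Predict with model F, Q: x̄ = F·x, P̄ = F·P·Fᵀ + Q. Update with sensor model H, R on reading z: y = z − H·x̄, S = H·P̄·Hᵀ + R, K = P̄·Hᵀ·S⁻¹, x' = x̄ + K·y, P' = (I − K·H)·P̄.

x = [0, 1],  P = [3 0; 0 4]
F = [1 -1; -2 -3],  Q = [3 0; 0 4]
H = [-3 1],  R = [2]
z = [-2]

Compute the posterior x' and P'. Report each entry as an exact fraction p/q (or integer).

x̄ = F·x = [-1, -3]
P̄ = F·P·Fᵀ + Q = [10 6; 6 52]
y = z − H·x̄ = [-2]
S = H·P̄·Hᵀ + R = [108]
K = P̄·Hᵀ·S⁻¹ = [-2/9; 17/54]
x' = x̄ + K·y = [-5/9, -98/27]
P' = (I − K·H)·P̄ = [14/3 122/9; 122/9 1115/27]

x' = [-5/9, -98/27]
P' = [14/3 122/9; 122/9 1115/27]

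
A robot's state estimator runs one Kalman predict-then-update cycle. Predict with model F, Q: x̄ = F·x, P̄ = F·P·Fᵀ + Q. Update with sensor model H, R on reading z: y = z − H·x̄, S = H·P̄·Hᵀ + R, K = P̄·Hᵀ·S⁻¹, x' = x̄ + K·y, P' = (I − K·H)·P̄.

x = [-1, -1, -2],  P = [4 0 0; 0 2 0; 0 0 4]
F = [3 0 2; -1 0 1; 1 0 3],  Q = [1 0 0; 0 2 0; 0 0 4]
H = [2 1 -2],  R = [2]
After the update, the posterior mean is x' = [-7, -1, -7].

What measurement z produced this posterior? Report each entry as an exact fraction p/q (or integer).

x̄ = F·x = [-7, -1, -7]
P̄ = F·P·Fᵀ + Q = [53 -4 36; -4 10 8; 36 8 44]
S = H·P̄·Hᵀ + R = [64]
K = P̄·Hᵀ·S⁻¹ = [15/32; -7/32; -1/8]
x' − x̄ = [0, 0, 0] = K·y
y = (KᵀK)⁻¹·Kᵀ·(x' − x̄) = [0]
z = y + H·x̄ = [0] + [-1] = [-1]

z = [-1]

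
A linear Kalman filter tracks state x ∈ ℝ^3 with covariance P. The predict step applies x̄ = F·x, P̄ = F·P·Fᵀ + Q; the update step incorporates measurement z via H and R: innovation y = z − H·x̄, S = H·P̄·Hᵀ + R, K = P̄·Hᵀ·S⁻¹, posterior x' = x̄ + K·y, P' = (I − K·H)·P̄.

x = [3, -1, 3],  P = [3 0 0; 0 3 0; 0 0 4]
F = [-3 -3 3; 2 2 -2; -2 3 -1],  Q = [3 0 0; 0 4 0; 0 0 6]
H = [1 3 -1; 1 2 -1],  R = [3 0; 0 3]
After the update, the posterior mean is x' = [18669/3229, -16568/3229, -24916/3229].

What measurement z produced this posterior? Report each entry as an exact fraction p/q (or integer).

x̄ = F·x = [3, -2, -12]
P̄ = F·P·Fᵀ + Q = [93 -60 -21; -60 44 14; -21 14 49]
S = H·P̄·Hᵀ + R = [139 78; 78 67]
K = P̄·Hᵀ·S⁻¹ = [-3954/3229 4314/3229; 2794/3229 -2578/3229; 1400/3229 -3654/3229]
x' − x̄ = [8982/3229, -10110/3229, 13832/3229] = K·y
y = (KᵀK)⁻¹·Kᵀ·(x' − x̄) = [-11, -8]
z = y + H·x̄ = [-11, -8] + [9, 11] = [-2, 3]

z = [-2, 3]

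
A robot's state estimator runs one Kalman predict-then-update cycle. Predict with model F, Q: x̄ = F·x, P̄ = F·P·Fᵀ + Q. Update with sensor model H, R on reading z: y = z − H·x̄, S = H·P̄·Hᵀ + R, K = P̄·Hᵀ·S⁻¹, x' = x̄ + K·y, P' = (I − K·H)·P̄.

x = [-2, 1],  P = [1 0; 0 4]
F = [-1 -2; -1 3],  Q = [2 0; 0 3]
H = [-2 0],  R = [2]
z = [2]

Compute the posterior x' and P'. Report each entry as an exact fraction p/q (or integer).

x̄ = F·x = [0, 5]
P̄ = F·P·Fᵀ + Q = [19 -23; -23 40]
y = z − H·x̄ = [2]
S = H·P̄·Hᵀ + R = [78]
K = P̄·Hᵀ·S⁻¹ = [-19/39; 23/39]
x' = x̄ + K·y = [-38/39, 241/39]
P' = (I − K·H)·P̄ = [19/39 -23/39; -23/39 502/39]

x' = [-38/39, 241/39]
P' = [19/39 -23/39; -23/39 502/39]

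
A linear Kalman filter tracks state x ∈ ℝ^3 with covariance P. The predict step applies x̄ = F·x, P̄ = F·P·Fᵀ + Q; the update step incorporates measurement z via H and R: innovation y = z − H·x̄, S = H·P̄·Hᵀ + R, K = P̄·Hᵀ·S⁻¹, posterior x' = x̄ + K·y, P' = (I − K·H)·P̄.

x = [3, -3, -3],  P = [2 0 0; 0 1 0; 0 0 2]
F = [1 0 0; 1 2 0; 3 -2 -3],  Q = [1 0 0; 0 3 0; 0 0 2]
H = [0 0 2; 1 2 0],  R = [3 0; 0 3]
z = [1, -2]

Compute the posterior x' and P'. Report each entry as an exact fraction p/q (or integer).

x' = [3787/8150, -1171/815, 763/815]
P' = [12231/8150 -468/815 69/815; -468/815 147/163 -6/163; 69/815 -6/163 120/163]

x̄ = F·x = [3, -3, 24]
P̄ = F·P·Fᵀ + Q = [3 2 6; 2 9 2; 6 2 42]
y = z − H·x̄ = [-47, 1]
S = H·P̄·Hᵀ + R = [171 20; 20 50]
K = P̄·Hᵀ·S⁻¹ = [46/815 957/8150; -4/163 334/815; 80/163 3/815]
x' = x̄ + K·y = [3787/8150, -1171/815, 763/815]
P' = (I − K·H)·P̄ = [12231/8150 -468/815 69/815; -468/815 147/163 -6/163; 69/815 -6/163 120/163]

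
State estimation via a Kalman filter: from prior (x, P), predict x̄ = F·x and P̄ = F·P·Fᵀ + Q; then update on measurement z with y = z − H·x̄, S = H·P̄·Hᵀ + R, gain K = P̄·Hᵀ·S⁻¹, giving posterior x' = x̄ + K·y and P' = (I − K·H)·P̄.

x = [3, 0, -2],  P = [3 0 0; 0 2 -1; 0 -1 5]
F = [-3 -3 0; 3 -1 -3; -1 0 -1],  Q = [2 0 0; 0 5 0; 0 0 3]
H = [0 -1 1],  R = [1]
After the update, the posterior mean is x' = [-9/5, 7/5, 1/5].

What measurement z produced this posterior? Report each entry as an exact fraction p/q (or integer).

x̄ = F·x = [-9, 15, -1]
P̄ = F·P·Fᵀ + Q = [47 -30 6; -30 73 5; 6 5 11]
S = H·P̄·Hᵀ + R = [75]
K = P̄·Hᵀ·S⁻¹ = [12/25; -68/75; 2/25]
x' − x̄ = [36/5, -68/5, 6/5] = K·y
y = (KᵀK)⁻¹·Kᵀ·(x' − x̄) = [15]
z = y + H·x̄ = [15] + [-16] = [-1]

z = [-1]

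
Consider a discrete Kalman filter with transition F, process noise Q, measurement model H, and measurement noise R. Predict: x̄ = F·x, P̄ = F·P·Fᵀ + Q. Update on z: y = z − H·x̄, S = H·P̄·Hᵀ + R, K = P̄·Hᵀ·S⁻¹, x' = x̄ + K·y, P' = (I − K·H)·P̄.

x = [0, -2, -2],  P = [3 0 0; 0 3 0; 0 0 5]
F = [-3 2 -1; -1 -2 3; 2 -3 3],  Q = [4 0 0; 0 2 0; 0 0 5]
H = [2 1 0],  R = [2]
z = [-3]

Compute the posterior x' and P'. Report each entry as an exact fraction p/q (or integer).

x' = [-67/92, -145/92, -135/184]
P' = [687/46 -1335/46 -2937/92; -1335/46 2683/46 5829/92; -2937/92 5829/92 14351/184]

x̄ = F·x = [-2, -2, 0]
P̄ = F·P·Fᵀ + Q = [48 -18 -51; -18 62 57; -51 57 89]
y = z − H·x̄ = [3]
S = H·P̄·Hᵀ + R = [184]
K = P̄·Hᵀ·S⁻¹ = [39/92; 13/92; -45/184]
x' = x̄ + K·y = [-67/92, -145/92, -135/184]
P' = (I − K·H)·P̄ = [687/46 -1335/46 -2937/92; -1335/46 2683/46 5829/92; -2937/92 5829/92 14351/184]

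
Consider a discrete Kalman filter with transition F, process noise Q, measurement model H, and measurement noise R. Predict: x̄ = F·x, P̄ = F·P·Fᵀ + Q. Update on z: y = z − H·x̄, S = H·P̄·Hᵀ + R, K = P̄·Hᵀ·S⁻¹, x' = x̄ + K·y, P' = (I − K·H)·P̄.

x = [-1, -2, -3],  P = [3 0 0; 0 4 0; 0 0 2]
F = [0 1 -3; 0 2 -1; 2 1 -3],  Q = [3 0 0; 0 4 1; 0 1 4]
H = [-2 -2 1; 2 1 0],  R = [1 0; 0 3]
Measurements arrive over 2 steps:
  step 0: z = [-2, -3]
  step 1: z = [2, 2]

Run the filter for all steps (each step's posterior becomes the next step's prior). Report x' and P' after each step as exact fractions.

step 0: x' = [131/601, -14017/6010, -7127/1202], P' = [1169/601 -1510/601 -614/601; -1510/601 29951/6010 5567/1202; -614/601 5567/1202 9369/1202]
step 1: x' = [26995161/16668368, -6946519/8334184, 297555301/83341840], P' = [27083217/16668368 -12684279/8334184 6449561/16668368; -12684279/8334184 10368837/4167092 12829537/8334184; 6449561/16668368 12829537/8334184 367755509/83341840]

step 0: x̄ = F·x = [7, -1, 5]
step 0: P̄ = F·P·Fᵀ + Q = [25 14 22; 14 22 15; 22 15 38]
step 0: y = z − H·x̄ = [5, -16]
step 0: S = H·P̄·Hᵀ + R = [191 -169; -169 181]
step 0: K = P̄·Hᵀ·S⁻¹ = [68/601 276/601; -1867/6010 -83/6010; 691/1202 1037/1202]
step 0: x' = x̄ + K·y = [131/601, -14017/6010, -7127/1202]
step 0: P' = (I − K·H)·P̄ = [1169/601 -1510/601 -614/601; -1510/601 29951/6010 5567/1202; -614/601 5567/1202 9369/1202]
step 1: x̄ = F·x = [46444/3005, 7601/6010, 47754/3005]
step 1: P̄ = F·P·Fᵀ + Q = [151288/3005 2796/3005 145593/3005; 2796/3005 79349/6010 -18259/3005; 145593/3005 -18259/3005 184313/3005]
step 1: y = z − H·x̄ = [11749/601, -181357/6010]
step 1: S = H·P̄·Hᵀ + R = [92840/601 -85670/601; -85670/601 1330051/6010]
step 1: K = P̄·Hᵀ·S⁻¹ = [3020243/16668368 2399823/4167092; -3277253/8334184 -385907/2083546; 46669159/83341840 3213183/4167092]
step 1: x' = x̄ + K·y = [26995161/16668368, -6946519/8334184, 297555301/83341840]
step 1: P' = (I − K·H)·P̄ = [27083217/16668368 -12684279/8334184 6449561/16668368; -12684279/8334184 10368837/4167092 12829537/8334184; 6449561/16668368 12829537/8334184 367755509/83341840]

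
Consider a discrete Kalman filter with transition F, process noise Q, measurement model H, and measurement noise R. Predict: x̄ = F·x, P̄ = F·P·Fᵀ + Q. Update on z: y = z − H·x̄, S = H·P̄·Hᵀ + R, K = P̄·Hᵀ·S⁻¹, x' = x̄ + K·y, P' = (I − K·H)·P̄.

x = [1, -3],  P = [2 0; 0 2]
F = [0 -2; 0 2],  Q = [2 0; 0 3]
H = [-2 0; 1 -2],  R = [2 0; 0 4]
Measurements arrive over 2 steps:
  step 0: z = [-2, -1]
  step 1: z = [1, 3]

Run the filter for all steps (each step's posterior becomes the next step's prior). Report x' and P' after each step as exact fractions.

step 0: x̄ = F·x = [6, -6]
step 0: P̄ = F·P·Fᵀ + Q = [10 -8; -8 11]
step 0: y = z − H·x̄ = [10, -19]
step 0: S = H·P̄·Hᵀ + R = [42 -52; -52 90]
step 0: K = P̄·Hᵀ·S⁻¹ = [-112/269 13/269; -30/269 -107/269]
step 0: x' = x̄ + K·y = [247/269, 119/269]
step 0: P' = (I − K·H)·P̄ = [112/269 30/269; 30/269 229/269]
step 1: x̄ = F·x = [-238/269, 238/269]
step 1: P̄ = F·P·Fᵀ + Q = [1454/269 -916/269; -916/269 1723/269]
step 1: y = z − H·x̄ = [-207/269, 1521/269]
step 1: S = H·P̄·Hᵀ + R = [6354/269 -6572/269; -6572/269 13086/269]
step 1: K = P̄·Hᵀ·S⁻¹ = [-15296/37135 1643/37135; -4362/37135 -14569/37135]
step 1: x' = x̄ + K·y = [-337/1061, -1319/1061]
step 1: P' = (I − K·H)·P̄ = [15296/37135 4362/37135; 4362/37135 31319/37135]

step 0: x' = [247/269, 119/269], P' = [112/269 30/269; 30/269 229/269]
step 1: x' = [-337/1061, -1319/1061], P' = [15296/37135 4362/37135; 4362/37135 31319/37135]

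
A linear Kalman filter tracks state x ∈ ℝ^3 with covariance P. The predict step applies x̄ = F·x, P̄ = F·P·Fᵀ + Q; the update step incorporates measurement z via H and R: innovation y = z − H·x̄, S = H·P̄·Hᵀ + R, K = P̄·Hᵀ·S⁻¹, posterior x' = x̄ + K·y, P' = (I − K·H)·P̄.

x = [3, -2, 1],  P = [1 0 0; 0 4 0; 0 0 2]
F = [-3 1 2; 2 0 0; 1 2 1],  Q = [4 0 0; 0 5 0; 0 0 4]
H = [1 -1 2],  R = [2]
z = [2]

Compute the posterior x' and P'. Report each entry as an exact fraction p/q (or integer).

x' = [-97/24, 821/168, 901/168]
P' = [257/24 -67/24 -155/24; -67/24 1391/168 919/168; -155/24 919/168 1055/168]

x̄ = F·x = [-9, 6, 0]
P̄ = F·P·Fᵀ + Q = [25 -6 9; -6 9 2; 9 2 23]
y = z − H·x̄ = [17]
S = H·P̄·Hᵀ + R = [168]
K = P̄·Hᵀ·S⁻¹ = [7/24; -11/168; 53/168]
x' = x̄ + K·y = [-97/24, 821/168, 901/168]
P' = (I − K·H)·P̄ = [257/24 -67/24 -155/24; -67/24 1391/168 919/168; -155/24 919/168 1055/168]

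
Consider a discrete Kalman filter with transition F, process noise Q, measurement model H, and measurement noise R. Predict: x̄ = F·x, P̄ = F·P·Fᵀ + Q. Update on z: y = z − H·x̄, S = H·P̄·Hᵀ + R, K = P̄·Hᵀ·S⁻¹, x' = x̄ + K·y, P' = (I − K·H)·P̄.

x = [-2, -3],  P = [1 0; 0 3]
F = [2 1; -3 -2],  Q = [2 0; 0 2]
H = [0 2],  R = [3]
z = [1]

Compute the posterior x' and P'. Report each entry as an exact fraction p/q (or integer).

x' = [-113/95, 82/95]
P' = [279/95 -36/95; -36/95 69/95]

x̄ = F·x = [-7, 12]
P̄ = F·P·Fᵀ + Q = [9 -12; -12 23]
y = z − H·x̄ = [-23]
S = H·P̄·Hᵀ + R = [95]
K = P̄·Hᵀ·S⁻¹ = [-24/95; 46/95]
x' = x̄ + K·y = [-113/95, 82/95]
P' = (I − K·H)·P̄ = [279/95 -36/95; -36/95 69/95]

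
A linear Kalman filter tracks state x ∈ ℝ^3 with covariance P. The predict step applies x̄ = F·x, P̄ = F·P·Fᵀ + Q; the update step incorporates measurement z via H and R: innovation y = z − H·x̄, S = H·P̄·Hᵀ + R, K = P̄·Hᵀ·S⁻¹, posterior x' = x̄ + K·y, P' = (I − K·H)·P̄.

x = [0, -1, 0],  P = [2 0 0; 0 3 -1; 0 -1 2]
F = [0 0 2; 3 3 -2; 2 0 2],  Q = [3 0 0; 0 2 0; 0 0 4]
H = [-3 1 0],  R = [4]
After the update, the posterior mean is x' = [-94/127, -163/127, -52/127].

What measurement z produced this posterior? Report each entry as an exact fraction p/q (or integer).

z = [1]

x̄ = F·x = [0, -3, 0]
P̄ = F·P·Fᵀ + Q = [11 -14 8; -14 67 -2; 8 -2 20]
S = H·P̄·Hᵀ + R = [254]
K = P̄·Hᵀ·S⁻¹ = [-47/254; 109/254; -13/127]
x' − x̄ = [-94/127, 218/127, -52/127] = K·y
y = (KᵀK)⁻¹·Kᵀ·(x' − x̄) = [4]
z = y + H·x̄ = [4] + [-3] = [1]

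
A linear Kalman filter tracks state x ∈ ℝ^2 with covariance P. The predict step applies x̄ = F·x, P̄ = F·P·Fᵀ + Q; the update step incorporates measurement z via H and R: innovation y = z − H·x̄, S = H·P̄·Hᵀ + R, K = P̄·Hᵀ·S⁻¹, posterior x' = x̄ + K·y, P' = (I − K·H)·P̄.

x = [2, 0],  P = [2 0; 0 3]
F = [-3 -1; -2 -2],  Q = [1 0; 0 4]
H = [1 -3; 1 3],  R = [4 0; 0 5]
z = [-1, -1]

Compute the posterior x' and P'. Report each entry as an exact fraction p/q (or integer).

x̄ = F·x = [-6, -4]
P̄ = F·P·Fᵀ + Q = [22 18; 18 24]
y = z − H·x̄ = [-7, 17]
S = H·P̄·Hᵀ + R = [134 -194; -194 351]
K = P̄·Hᵀ·S⁻¹ = [1756/4699 1988/4699; -747/4699 792/4699]
x' = x̄ + K·y = [-6690/4699, -103/4699]
P' = (I − K·H)·P̄ = [8482/4699 486/4699; 486/4699 1158/4699]

x' = [-6690/4699, -103/4699]
P' = [8482/4699 486/4699; 486/4699 1158/4699]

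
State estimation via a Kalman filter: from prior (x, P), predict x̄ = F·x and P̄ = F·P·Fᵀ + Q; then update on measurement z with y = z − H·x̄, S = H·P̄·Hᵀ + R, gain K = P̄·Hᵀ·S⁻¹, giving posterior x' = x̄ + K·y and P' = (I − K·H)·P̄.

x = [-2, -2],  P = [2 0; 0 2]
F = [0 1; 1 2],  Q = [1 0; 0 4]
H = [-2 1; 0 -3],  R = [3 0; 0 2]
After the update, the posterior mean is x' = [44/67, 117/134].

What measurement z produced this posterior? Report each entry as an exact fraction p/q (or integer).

z = [-1, -3]

x̄ = F·x = [-2, -6]
P̄ = F·P·Fᵀ + Q = [3 4; 4 14]
S = H·P̄·Hᵀ + R = [13 -18; -18 128]
K = P̄·Hᵀ·S⁻¹ = [-118/335 -48/335; 3/335 -219/670]
x' − x̄ = [178/67, 921/134] = K·y
y = (KᵀK)⁻¹·Kᵀ·(x' − x̄) = [1, -21]
z = y + H·x̄ = [1, -21] + [-2, 18] = [-1, -3]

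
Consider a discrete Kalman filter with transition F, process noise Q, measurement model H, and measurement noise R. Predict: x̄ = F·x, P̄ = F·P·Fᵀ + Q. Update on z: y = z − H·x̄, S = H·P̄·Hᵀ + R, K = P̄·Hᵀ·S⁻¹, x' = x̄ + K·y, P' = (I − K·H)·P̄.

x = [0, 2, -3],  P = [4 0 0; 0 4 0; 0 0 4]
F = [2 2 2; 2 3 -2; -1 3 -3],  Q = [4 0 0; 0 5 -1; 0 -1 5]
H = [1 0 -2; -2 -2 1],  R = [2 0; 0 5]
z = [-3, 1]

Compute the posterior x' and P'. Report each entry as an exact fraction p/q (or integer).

x' = [-11887/9415, 49453/37660, 7159/7532]
P' = [214472/28245 -144617/28245 21017/5649; -144617/28245 538943/112980 -50975/22596; 21017/5649 -50975/22596 52411/22596]

x̄ = F·x = [-2, 12, 15]
P̄ = F·P·Fᵀ + Q = [52 24 -8; 24 73 51; -8 51 81]
y = z − H·x̄ = [29, 6]
S = H·P̄·Hᵀ + R = [410 -150; -150 606]
K = P̄·Hᵀ·S⁻¹ = [717/9415 -1385/5649; -11453/37660 -7033/22596; -3459/7532 -2755/22596]
x' = x̄ + K·y = [-11887/9415, 49453/37660, 7159/7532]
P' = (I − K·H)·P̄ = [214472/28245 -144617/28245 21017/5649; -144617/28245 538943/112980 -50975/22596; 21017/5649 -50975/22596 52411/22596]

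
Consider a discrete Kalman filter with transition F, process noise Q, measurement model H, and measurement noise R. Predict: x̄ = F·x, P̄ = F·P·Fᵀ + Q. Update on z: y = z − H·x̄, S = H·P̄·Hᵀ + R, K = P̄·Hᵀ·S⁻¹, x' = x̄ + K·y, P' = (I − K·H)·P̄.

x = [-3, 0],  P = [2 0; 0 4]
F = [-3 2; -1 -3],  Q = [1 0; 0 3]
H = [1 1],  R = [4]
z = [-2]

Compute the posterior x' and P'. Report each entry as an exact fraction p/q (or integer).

x̄ = F·x = [9, 3]
P̄ = F·P·Fᵀ + Q = [35 -18; -18 41]
y = z − H·x̄ = [-14]
S = H·P̄·Hᵀ + R = [44]
K = P̄·Hᵀ·S⁻¹ = [17/44; 23/44]
x' = x̄ + K·y = [79/22, -95/22]
P' = (I − K·H)·P̄ = [1251/44 -1183/44; -1183/44 1275/44]

x' = [79/22, -95/22]
P' = [1251/44 -1183/44; -1183/44 1275/44]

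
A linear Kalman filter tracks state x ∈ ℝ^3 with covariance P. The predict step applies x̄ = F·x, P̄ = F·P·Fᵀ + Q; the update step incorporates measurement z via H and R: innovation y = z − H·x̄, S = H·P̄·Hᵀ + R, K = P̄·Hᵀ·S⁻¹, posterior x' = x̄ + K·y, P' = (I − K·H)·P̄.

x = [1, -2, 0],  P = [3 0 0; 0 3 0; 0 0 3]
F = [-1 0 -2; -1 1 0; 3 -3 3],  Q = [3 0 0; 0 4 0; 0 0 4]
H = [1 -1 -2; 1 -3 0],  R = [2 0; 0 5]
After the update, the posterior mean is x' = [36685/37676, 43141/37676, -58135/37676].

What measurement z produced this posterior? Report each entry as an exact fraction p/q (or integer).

x̄ = F·x = [-1, -3, 9]
P̄ = F·P·Fᵀ + Q = [18 3 -27; 3 10 -18; -27 -18 85]
S = H·P̄·Hᵀ + R = [400 -18; -18 95]
K = P̄·Hᵀ·S⁻¹ = [6717/37676 2421/18838; 2269/37676 -5139/18838; -16519/37676 3789/18838]
x' − x̄ = [74361/37676, 156169/37676, -397219/37676] = K·y
y = (KᵀK)⁻¹·Kᵀ·(x' − x̄) = [19, -11]
z = y + H·x̄ = [19, -11] + [-16, 8] = [3, -3]

z = [3, -3]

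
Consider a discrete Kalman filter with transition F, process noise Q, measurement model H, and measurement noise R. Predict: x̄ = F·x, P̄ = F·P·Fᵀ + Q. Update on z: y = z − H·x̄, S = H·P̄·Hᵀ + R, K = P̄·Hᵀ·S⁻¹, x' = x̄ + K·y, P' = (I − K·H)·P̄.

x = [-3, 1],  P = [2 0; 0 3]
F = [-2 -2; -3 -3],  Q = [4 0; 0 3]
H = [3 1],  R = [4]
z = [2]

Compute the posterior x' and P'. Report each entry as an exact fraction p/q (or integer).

x̄ = F·x = [4, 6]
P̄ = F·P·Fᵀ + Q = [24 30; 30 48]
y = z − H·x̄ = [-16]
S = H·P̄·Hᵀ + R = [448]
K = P̄·Hᵀ·S⁻¹ = [51/224; 69/224]
x' = x̄ + K·y = [5/14, 15/14]
P' = (I − K·H)·P̄ = [87/112 -159/112; -159/112 615/112]

x' = [5/14, 15/14]
P' = [87/112 -159/112; -159/112 615/112]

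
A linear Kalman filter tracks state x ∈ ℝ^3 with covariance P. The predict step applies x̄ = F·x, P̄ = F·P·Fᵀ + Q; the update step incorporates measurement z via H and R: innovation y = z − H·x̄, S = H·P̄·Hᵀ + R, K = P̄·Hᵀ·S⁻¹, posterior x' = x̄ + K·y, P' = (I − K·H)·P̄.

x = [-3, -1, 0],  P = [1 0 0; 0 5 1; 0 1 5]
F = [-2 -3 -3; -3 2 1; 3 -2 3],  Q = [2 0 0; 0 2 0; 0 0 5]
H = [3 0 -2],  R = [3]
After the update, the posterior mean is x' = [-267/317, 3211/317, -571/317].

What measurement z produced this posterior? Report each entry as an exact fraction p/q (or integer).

x̄ = F·x = [9, 7, -7]
P̄ = F·P·Fᵀ + Q = [114 -48 -24; -48 40 -10; -24 -10 67]
S = H·P̄·Hᵀ + R = [1585]
K = P̄·Hᵀ·S⁻¹ = [78/317; -124/1585; -206/1585]
x' − x̄ = [-3120/317, 992/317, 1648/317] = K·y
y = (KᵀK)⁻¹·Kᵀ·(x' − x̄) = [-40]
z = y + H·x̄ = [-40] + [41] = [1]

z = [1]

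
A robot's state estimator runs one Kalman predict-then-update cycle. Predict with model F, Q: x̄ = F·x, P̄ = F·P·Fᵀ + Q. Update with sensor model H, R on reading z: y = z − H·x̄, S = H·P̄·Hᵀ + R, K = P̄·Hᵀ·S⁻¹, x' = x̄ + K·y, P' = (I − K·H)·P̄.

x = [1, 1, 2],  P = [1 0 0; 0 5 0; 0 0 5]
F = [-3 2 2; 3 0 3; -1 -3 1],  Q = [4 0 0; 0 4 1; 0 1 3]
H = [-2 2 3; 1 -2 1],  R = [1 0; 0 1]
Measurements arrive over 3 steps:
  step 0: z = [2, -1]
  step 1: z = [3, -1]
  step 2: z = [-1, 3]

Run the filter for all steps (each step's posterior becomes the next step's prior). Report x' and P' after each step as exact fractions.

step 0: x̄ = F·x = [3, 9, -2]
step 0: P̄ = F·P·Fᵀ + Q = [53 21 -17; 21 58 13; -17 13 54]
step 0: y = z − H·x̄ = [-4, 16]
step 0: S = H·P̄·Hᵀ + R = [1123 -119; -119 170]
step 0: K = P̄·Hᵀ·S⁻¹ = [-1192/10397 -20423/176749; 556/10397 -78639/176749; 2297/10397 38771/176749]
step 0: x' = x̄ + K·y = [284535/176749, 294709/176749, 110642/176749]
step 0: P' = (I − K·H)·P̄ = [6914799/176749 4326875/176749 1718528/176749; 4326875/176749 2734968/176749 1064422/176749; 1718528/176749 1064422/176749 449087/176749]
step 1: x̄ = F·x = [-42903/176749, 1185531/176749, -1058020/176749]
step 1: P̄ = F·P·Fᵀ + Q = [11646947/176749 -32346471/176749 22670560/176749; -32346471/176749 97915474/176749 -67742060/176749; 22670560/176749 -67742060/176749 48646507/176749]
step 1: y = z − H·x̄ = [1247439/176749, 3295236/176749]
step 1: S = H·P̄·Hᵀ + R = [50065324/176749 -169456295/176749; -169456295/176749 897827343/176749]
step 1: K = P̄·Hᵀ·S⁻¹ = [-6542030697/91851048143 8894388544/91851048143; 7343929525/91851048143 -28887557754/91851048143; 21060433452/91851048143 25131478767/91851048143]
step 1: x' = x̄ + K·y = [97356361728/91851048143, 129347542536/91851048143, 67358308420/91851048143]
step 1: P' = (I − K·H)·P̄ = [330801320317/91851048143 202597675657/91851048143 83288419541/91851048143; 202597675657/91851048143 138374372634/91851048143 45263511857/91851048143; 83288419541/91851048143 45263511857/91851048143 32370082940/91851048143]
step 2: x̄ = F·x = [101342616728/91851048143, 494144010444/91851048143, -418040680916/91851048143]
step 2: P̄ = F·P·Fᵀ + Q = [959068850201/91851048143 -1545689518752/91851048143 1047585475493/91851048143; -1545689518752/91851048143 5135138373623/91851048143 -3034193351614/91851048143; 1047585475493/91851048143 -3034193351614/91851048143 2661522045110/91851048143]
step 2: y = z − H·x̄ = [376668207173/91851048143, 1580539229505/91851048143]
step 2: S = H·P̄·Hᵀ + R = [11806548574161/91851048143 -10563903290127/91851048143; -10563903290127/91851048143 44667697870396/91851048143]
step 2: K = P̄·Hᵀ·S⁻¹ = [-1270692558374/17891800186713 13351624461471/137170468098133; 15794692243996/196809802053843 -43000009708864/137170468098133; 15035900829019/65603267351281 37461050019717/137170468098133]
step 2: x' = x̄ + K·y = [44497119744619/17891800186713, 61940749062160/196809802053843, 71375299364652/65603267351281]
step 2: P' = (I − K·H)·P̄ = [1479666124759597/411511404294399 906117509350268/411511404294399 124207922441784/137170468098133; 906117509350268/411511404294399 6807092737131773/4526625447238389 742630850339362/1508875149079463; 124207922441784/137170468098133 742630850339362/1508875149079463 531046104035987/1508875149079463]

step 0: x' = [284535/176749, 294709/176749, 110642/176749], P' = [6914799/176749 4326875/176749 1718528/176749; 4326875/176749 2734968/176749 1064422/176749; 1718528/176749 1064422/176749 449087/176749]
step 1: x' = [97356361728/91851048143, 129347542536/91851048143, 67358308420/91851048143], P' = [330801320317/91851048143 202597675657/91851048143 83288419541/91851048143; 202597675657/91851048143 138374372634/91851048143 45263511857/91851048143; 83288419541/91851048143 45263511857/91851048143 32370082940/91851048143]
step 2: x' = [44497119744619/17891800186713, 61940749062160/196809802053843, 71375299364652/65603267351281], P' = [1479666124759597/411511404294399 906117509350268/411511404294399 124207922441784/137170468098133; 906117509350268/411511404294399 6807092737131773/4526625447238389 742630850339362/1508875149079463; 124207922441784/137170468098133 742630850339362/1508875149079463 531046104035987/1508875149079463]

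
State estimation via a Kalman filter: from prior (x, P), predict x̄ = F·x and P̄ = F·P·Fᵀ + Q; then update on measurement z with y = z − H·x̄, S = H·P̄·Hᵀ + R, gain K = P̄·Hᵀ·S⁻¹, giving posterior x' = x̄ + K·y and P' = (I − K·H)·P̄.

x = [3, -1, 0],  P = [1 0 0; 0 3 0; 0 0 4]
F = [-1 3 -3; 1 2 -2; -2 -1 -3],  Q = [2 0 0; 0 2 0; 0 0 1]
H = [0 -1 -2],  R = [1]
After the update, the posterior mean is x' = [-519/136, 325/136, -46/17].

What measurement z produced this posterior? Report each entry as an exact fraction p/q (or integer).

x̄ = F·x = [-6, 1, -5]
P̄ = F·P·Fᵀ + Q = [66 41 29; 41 31 16; 29 16 44]
S = H·P̄·Hᵀ + R = [272]
K = P̄·Hᵀ·S⁻¹ = [-99/272; -63/272; -13/34]
x' − x̄ = [297/136, 189/136, 39/17] = K·y
y = (KᵀK)⁻¹·Kᵀ·(x' − x̄) = [-6]
z = y + H·x̄ = [-6] + [9] = [3]

z = [3]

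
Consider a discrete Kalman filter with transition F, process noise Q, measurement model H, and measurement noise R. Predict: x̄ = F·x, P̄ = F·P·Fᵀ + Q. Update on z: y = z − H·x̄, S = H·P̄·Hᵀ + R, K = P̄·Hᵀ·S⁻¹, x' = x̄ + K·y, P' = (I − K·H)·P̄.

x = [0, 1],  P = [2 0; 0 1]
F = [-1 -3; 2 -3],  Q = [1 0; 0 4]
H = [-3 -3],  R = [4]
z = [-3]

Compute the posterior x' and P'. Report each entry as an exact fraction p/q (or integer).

x̄ = F·x = [-3, -3]
P̄ = F·P·Fᵀ + Q = [12 5; 5 21]
y = z − H·x̄ = [-21]
S = H·P̄·Hᵀ + R = [391]
K = P̄·Hᵀ·S⁻¹ = [-3/23; -78/391]
x' = x̄ + K·y = [-6/23, 465/391]
P' = (I − K·H)·P̄ = [123/23 -119/23; -119/23 2127/391]

x' = [-6/23, 465/391]
P' = [123/23 -119/23; -119/23 2127/391]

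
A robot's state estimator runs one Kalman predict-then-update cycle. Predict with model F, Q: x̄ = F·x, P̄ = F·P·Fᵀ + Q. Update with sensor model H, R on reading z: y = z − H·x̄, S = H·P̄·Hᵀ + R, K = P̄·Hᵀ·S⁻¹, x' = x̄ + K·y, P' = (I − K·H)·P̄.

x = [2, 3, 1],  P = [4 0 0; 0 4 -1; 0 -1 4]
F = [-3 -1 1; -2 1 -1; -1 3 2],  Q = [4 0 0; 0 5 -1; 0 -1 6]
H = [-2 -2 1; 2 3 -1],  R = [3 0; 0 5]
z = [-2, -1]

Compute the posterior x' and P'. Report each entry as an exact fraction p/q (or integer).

x' = [16588/5241, -2845/5241, 7679/1747]
P' = [126253/10482 -37351/10482 26153/1747; -37351/10482 53473/10482 8492/1747; 26153/1747 8492/1747 72902/1747]

x̄ = F·x = [-8, -2, 9]
P̄ = F·P·Fᵀ + Q = [50 14 7; 14 31 12; 7 12 50]
y = z − H·x̄ = [-31, 30]
S = H·P̄·Hᵀ + R = [413 -488; -488 602]
K = P̄·Hᵀ·S⁻¹ = [-3481/5241 -3293/10482; 3118/5241 6953/10482; 1204/1747 976/1747]
x' = x̄ + K·y = [16588/5241, -2845/5241, 7679/1747]
P' = (I − K·H)·P̄ = [126253/10482 -37351/10482 26153/1747; -37351/10482 53473/10482 8492/1747; 26153/1747 8492/1747 72902/1747]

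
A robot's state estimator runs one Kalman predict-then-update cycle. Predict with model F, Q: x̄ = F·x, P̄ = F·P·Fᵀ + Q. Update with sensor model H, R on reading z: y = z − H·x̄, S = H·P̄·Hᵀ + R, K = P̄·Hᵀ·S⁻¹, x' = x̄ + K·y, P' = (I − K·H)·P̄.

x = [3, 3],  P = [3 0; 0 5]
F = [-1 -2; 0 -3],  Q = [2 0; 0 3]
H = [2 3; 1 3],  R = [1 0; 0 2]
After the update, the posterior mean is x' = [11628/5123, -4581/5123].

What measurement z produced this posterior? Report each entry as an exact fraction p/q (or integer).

z = [3, -3]

x̄ = F·x = [-9, -9]
P̄ = F·P·Fᵀ + Q = [25 30; 30 48]
S = H·P̄·Hᵀ + R = [893 752; 752 639]
K = P̄·Hᵀ·S⁻¹ = [2980/5123 -55/109; -492/5123 42/109]
x' − x̄ = [57735/5123, 41526/5123] = K·y
y = (KᵀK)⁻¹·Kᵀ·(x' − x̄) = [48, 33]
z = y + H·x̄ = [48, 33] + [-45, -36] = [3, -3]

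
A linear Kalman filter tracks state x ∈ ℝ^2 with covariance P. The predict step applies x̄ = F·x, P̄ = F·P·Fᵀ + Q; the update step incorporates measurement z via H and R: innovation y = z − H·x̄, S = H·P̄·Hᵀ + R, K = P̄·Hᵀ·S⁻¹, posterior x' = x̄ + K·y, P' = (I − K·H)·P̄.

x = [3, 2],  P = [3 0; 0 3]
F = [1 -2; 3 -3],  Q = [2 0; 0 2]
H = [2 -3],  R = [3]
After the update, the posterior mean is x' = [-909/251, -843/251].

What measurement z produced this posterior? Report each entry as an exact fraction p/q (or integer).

z = [3]

x̄ = F·x = [-1, 3]
P̄ = F·P·Fᵀ + Q = [17 27; 27 56]
S = H·P̄·Hᵀ + R = [251]
K = P̄·Hᵀ·S⁻¹ = [-47/251; -114/251]
x' − x̄ = [-658/251, -1596/251] = K·y
y = (KᵀK)⁻¹·Kᵀ·(x' − x̄) = [14]
z = y + H·x̄ = [14] + [-11] = [3]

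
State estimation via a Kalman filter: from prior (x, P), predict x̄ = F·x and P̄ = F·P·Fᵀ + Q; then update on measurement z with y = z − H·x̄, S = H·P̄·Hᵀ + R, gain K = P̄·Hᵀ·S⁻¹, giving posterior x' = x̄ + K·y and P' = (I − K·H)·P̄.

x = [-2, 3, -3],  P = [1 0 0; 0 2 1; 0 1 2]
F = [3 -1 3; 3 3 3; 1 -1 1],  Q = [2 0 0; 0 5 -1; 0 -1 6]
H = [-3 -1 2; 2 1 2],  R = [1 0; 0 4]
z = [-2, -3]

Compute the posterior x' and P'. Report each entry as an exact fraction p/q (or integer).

x̄ = F·x = [-18, -6, -8]
P̄ = F·P·Fᵀ + Q = [25 27 7; 27 68 2; 7 2 9]
y = z − H·x̄ = [-46, 55]
S = H·P̄·Hᵀ + R = [400 -331; -331 380]
K = P̄·Hᵀ·S⁻¹ = [-3319/42439 7272/42439; -362/1147 65/1147; 9354/42439 11945/42439]
x' = x̄ + K·y = [-211268/42439, 13345/1147, -112821/42439]
P' = (I − K·H)·P̄ = [107151/42439 -6802/1147 33230/42439; -6802/1147 468/31 -1726/1147; 33230/42439 -1726/1147 22591/42439]

x' = [-211268/42439, 13345/1147, -112821/42439]
P' = [107151/42439 -6802/1147 33230/42439; -6802/1147 468/31 -1726/1147; 33230/42439 -1726/1147 22591/42439]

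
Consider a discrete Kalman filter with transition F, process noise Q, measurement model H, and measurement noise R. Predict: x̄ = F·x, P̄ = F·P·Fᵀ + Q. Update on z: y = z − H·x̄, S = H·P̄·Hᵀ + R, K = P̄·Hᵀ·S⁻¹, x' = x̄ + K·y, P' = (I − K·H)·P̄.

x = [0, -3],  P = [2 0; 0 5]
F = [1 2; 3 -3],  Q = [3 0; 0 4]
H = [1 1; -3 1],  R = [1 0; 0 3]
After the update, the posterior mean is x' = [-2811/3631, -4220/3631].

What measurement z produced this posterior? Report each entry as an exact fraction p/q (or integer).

x̄ = F·x = [-6, 9]
P̄ = F·P·Fᵀ + Q = [25 -24; -24 67]
S = H·P̄·Hᵀ + R = [45 40; 40 439]
K = P̄·Hᵀ·S⁻¹ = [4399/18155 -899/3631; 13317/18155 907/3631]
x' − x̄ = [18975/3631, -36899/3631] = K·y
y = (KᵀK)⁻¹·Kᵀ·(x' − x̄) = [-5, -26]
z = y + H·x̄ = [-5, -26] + [3, 27] = [-2, 1]

z = [-2, 1]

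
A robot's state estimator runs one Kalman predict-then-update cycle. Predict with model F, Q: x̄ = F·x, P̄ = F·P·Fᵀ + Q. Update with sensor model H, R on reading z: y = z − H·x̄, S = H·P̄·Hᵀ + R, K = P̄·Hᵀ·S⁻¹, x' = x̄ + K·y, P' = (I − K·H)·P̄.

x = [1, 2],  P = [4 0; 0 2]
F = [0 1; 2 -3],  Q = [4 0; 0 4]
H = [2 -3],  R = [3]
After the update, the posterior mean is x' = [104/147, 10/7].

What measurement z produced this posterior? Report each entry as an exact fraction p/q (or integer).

x̄ = F·x = [2, -4]
P̄ = F·P·Fᵀ + Q = [6 -6; -6 38]
S = H·P̄·Hᵀ + R = [441]
K = P̄·Hᵀ·S⁻¹ = [10/147; -2/7]
x' − x̄ = [-190/147, 38/7] = K·y
y = (KᵀK)⁻¹·Kᵀ·(x' − x̄) = [-19]
z = y + H·x̄ = [-19] + [16] = [-3]

z = [-3]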